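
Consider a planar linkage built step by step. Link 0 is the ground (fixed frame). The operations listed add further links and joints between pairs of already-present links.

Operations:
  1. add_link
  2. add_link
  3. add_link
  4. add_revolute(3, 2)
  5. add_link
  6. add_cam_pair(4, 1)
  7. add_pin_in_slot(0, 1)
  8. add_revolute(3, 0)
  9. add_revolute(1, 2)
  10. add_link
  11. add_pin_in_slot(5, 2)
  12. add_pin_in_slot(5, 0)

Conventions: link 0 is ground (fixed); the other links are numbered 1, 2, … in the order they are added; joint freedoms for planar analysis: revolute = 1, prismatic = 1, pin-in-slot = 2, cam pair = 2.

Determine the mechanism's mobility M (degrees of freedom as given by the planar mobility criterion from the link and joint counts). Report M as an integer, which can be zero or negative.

L=1 J1=0 J2=0
add link → L=2 J1=0 J2=0
add link → L=3 J1=0 J2=0
add link → L=4 J1=0 J2=0
R@3,2 dof=1 J1 → L=4 J1=1 J2=0
add link → L=5 J1=1 J2=0
C@4,1 dof=2 J2 → L=5 J1=1 J2=1
PS@0,1 dof=2 J2 → L=5 J1=1 J2=2
R@3,0 dof=1 J1 → L=5 J1=2 J2=2
R@1,2 dof=1 J1 → L=5 J1=3 J2=2
add link → L=6 J1=3 J2=2
PS@5,2 dof=2 J2 → L=6 J1=3 J2=3
PS@5,0 dof=2 J2 → L=6 J1=3 J2=4
M=3(L−1)−2J1−J2=3·5−2·3−4=5

M = 5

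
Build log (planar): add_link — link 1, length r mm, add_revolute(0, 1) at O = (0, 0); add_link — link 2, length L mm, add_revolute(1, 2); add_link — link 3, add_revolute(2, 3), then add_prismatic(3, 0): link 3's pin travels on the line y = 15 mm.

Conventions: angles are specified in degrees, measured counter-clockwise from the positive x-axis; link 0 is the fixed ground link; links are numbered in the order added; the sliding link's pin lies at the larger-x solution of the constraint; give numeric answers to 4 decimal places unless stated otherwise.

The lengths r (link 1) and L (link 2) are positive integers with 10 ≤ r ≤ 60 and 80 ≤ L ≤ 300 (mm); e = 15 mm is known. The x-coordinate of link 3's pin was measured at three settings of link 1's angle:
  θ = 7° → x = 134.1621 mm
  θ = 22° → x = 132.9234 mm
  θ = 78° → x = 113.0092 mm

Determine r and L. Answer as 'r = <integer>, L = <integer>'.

constraint per measurement: (x − r cos θ)² + (r sin θ − e)² = L²
subtracting the θ₁ and θ₂ equations cancels the r² and L² terms:
r = (x₁² − x₂²) / (2[(x₁cos θ₁ + e sin θ₁) − (x₂cos θ₂ + e sin θ₂)]) = 27.0003 → r = 27
L² = (x₁ − r cos θ₁)² + (r sin θ₁ − e)² = 11664.0028 → L = 108.0000 → L = 108
check at θ₃=78°: x = 113.0092 (printed 113.0092) ✓

r = 27, L = 108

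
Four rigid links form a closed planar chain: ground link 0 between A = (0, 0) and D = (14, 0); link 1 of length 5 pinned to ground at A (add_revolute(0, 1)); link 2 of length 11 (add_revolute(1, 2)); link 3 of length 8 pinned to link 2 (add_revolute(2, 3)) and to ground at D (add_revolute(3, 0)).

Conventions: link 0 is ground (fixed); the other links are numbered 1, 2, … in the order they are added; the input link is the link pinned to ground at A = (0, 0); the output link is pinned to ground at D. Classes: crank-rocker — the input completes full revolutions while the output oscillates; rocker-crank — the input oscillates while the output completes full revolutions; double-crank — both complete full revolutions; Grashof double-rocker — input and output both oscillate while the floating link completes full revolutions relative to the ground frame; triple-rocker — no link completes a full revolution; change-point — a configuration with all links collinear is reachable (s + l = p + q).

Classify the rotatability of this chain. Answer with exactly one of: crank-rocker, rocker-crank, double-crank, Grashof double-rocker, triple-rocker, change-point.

lengths: ground=14, input=5, coupler=11, output=8
sorted: s=5 (shortest), l=14 (longest), p+q=19
s + l = 19 vs p + q = 19
s + l = p + q → change-point (collinear configuration reachable)

change-point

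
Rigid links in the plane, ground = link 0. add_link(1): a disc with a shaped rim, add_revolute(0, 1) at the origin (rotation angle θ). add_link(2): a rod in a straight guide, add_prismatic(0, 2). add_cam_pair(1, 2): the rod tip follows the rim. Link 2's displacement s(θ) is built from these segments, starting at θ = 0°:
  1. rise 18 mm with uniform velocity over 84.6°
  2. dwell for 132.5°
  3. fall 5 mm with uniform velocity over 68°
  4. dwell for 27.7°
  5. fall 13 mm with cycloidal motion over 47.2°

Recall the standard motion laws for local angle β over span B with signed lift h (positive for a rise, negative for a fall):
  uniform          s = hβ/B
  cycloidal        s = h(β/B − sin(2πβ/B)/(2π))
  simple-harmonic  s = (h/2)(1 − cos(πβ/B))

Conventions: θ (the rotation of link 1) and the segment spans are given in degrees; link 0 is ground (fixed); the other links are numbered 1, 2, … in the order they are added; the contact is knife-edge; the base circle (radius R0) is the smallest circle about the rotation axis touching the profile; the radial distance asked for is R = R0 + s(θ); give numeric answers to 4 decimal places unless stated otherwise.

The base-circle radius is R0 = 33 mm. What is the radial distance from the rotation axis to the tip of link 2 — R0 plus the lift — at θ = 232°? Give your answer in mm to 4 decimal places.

segment 1 (0° to 84.6°, uniform, h = 18) is passed completely: s = 0.0000 + (18) = 18.0000
segment 2 (84.6° to 217.1°, dwell): s unchanged at 18.0000
θ = 232° falls in segment 3 (217.1° to 285.1°, uniform, h = -5): β = 232 − 217.1 = 14.9°, B = 68°; Δs = -5·14.9/68 = -1.0956; s = 18.0000 − 1.0956 = 16.9044
R = R0 + s = 33 + 16.9044 = 49.9044

49.9044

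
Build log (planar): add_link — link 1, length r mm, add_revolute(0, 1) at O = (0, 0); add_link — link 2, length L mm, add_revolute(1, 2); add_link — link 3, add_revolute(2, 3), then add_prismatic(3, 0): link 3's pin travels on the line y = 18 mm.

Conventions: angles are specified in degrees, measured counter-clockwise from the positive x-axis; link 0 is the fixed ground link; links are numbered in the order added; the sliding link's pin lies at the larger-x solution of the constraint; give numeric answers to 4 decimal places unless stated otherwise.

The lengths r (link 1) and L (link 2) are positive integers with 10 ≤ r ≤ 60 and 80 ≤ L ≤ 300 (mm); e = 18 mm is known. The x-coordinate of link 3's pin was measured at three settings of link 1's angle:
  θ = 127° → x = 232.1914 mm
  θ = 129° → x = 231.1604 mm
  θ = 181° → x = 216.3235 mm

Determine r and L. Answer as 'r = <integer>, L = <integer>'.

constraint per measurement: (x − r cos θ)² + (r sin θ − e)² = L²
subtracting the θ₁ and θ₂ equations cancels the r² and L² terms:
r = (x₁² − x₂²) / (2[(x₁cos θ₁ + e sin θ₁) − (x₂cos θ₂ + e sin θ₂)]) = 39.0004 → r = 39
L² = (x₁ − r cos θ₁)² + (r sin θ₁ − e)² = 65535.9913 → L = 256.0000 → L = 256
check at θ₃=181°: x = 216.3235 (printed 216.3235) ✓

r = 39, L = 256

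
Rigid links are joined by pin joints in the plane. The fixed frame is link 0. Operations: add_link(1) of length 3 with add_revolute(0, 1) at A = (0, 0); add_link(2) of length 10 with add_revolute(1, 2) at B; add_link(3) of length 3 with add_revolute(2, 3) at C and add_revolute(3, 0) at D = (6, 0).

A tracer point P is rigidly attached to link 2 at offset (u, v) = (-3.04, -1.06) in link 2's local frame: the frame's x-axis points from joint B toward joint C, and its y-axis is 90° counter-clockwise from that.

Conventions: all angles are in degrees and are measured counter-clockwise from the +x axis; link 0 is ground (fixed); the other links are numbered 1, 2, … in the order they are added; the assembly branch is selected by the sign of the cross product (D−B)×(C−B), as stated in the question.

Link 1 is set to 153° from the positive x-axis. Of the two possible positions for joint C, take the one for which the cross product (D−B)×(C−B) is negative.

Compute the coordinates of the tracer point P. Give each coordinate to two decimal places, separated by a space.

A=(0,0), D=(6.00,0)
B = A + 3.00·(cos153°, sin153°) = (-2.6730, 1.3620)
|BD| = 8.7793
circle(B,10.00) ∩ circle(D,3.00): a=9.5723, h=2.8933
  candidates: C₊=(7.2322,2.7352) cross=25.401; C₋=(6.3345,-2.9813) cross=-25.401
  branch - wants cross < 0 → take C=(6.3345,-2.9813) (cross=-25.401)
ex = (C−B)/|BC| = (0.9008,-0.4343); ey = (0.4343,0.9008)
P = B + -3.04·ex + -1.06·ey = (-5.8717,1.7275)

-5.87 1.73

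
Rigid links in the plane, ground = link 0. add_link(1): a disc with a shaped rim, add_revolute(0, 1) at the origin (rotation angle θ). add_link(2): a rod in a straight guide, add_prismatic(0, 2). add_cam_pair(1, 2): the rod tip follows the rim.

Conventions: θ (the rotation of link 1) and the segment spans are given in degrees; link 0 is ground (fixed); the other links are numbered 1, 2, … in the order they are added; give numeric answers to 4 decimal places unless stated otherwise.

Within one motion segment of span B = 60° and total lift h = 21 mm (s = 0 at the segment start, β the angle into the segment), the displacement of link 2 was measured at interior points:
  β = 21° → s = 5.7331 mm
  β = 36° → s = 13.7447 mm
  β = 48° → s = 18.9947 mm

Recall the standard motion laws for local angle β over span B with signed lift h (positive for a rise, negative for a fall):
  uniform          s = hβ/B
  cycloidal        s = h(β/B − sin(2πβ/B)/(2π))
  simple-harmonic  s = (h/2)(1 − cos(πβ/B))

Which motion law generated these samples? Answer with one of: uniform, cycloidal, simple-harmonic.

candidates at β/B = r: uniform s = h·r (linear in β); cycloidal s = h·(r − sin(2πr)/(2π)); simple-harmonic s = (h/2)(1 − cos(πr))
β=21°: printed 5.7331 | uniform 7.3500, cycloidal 4.6461, simple-harmonic 5.7331
β=36°: printed 13.7447 | uniform 12.6000, cycloidal 14.5645, simple-harmonic 13.7447
β=48°: printed 18.9947 | uniform 16.8000, cycloidal 19.9787, simple-harmonic 18.9947
only one law matches every sample → simple-harmonic

simple-harmonic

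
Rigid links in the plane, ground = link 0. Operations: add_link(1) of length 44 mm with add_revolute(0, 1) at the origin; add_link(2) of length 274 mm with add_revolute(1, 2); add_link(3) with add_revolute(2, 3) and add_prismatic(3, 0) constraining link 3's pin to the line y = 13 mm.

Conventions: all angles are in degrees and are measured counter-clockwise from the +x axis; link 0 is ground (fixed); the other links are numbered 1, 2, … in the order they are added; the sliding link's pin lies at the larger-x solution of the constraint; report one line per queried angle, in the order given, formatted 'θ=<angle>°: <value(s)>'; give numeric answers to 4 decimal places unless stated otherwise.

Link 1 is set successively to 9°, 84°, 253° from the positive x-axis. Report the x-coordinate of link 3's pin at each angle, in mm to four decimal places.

geometry: r = 44 mm, L = 274 mm, e = 13 mm
θ=9°: crank pin P = (r cos θ, r sin θ) = (43.458287, 6.883116)
θ=9°: h = r sin θ − e = 6.883116 − 13 = -6.116884
θ=9°: x = r cos θ + √(L² − h²) = 43.458287 + 273.931714 = 317.390001
θ=84°: crank pin P = (r cos θ, r sin θ) = (4.599252, 43.758963)
θ=84°: h = r sin θ − e = 43.758963 − 13 = 30.758963
θ=84°: x = r cos θ + √(L² − h²) = 4.599252 + 272.268041 = 276.867293
θ=253°: crank pin P = (r cos θ, r sin θ) = (-12.864355, -42.077409)
θ=253°: h = r sin θ − e = -42.077409 − 13 = -55.077409
θ=253°: x = r cos θ + √(L² − h²) = -12.864355 + 268.407301 = 255.542946

θ=9°: 317.3900
θ=84°: 276.8673
θ=253°: 255.5429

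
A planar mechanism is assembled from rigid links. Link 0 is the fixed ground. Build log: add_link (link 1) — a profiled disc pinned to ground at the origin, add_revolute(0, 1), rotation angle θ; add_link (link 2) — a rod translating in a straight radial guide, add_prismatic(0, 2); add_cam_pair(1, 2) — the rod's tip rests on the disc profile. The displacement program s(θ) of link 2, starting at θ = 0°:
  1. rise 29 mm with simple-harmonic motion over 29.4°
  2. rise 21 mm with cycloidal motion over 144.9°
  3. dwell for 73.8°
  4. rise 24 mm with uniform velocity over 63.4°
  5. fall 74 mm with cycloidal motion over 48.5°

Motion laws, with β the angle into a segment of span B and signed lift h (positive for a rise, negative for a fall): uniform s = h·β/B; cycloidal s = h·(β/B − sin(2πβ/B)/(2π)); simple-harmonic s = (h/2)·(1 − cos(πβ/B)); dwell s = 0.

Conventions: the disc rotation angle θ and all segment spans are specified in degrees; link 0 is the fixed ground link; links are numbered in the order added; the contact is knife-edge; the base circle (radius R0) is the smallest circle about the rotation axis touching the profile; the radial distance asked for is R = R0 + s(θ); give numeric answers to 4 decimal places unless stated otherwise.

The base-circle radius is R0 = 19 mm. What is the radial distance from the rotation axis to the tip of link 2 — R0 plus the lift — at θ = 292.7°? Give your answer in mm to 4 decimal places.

seg 1 [0°–29.4°] simple-harmonic, h=29: full span → s += 29 → s = 29.0000
seg 2 [29.4°–174.3°] cycloidal, h=21: full span → s += 21 → s = 50.0000
seg 3 [174.3°–248.1°] dwell: s stays 50.0000
seg 4 [248.1°–311.5°] uniform, h=24: θ=292.7° here. β=44.6, B=63.4. 24·44.6/63.4 = 16.8833 → s = 66.8833
R = R0 + s = 19 + 66.8833 = 85.8833

85.8833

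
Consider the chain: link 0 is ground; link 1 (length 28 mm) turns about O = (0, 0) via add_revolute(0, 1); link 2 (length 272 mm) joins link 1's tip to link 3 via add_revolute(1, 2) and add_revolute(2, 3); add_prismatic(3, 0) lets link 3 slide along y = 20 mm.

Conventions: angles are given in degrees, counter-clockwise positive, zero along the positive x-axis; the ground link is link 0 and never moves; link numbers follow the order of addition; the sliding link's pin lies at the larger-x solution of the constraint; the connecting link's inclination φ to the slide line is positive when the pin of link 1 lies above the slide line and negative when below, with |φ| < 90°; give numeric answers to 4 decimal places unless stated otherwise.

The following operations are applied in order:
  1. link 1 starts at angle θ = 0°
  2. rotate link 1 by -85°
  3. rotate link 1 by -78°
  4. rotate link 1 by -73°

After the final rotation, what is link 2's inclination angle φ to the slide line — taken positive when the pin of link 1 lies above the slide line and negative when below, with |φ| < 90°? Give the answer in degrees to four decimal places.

geometry: r = 28 mm, L = 272 mm, e = 20 mm; θ starts at 0°
rotate link 1 by -85°: θ ← 0° -85° = -85°
rotate link 1 by -78°: θ ← -85° -78° = -163°
rotate link 1 by -73°: θ ← -163° -73° = -236°
h = r sin θ − e = 23.213052 − 20 = 3.213052
sin φ = h / L = 3.213052 / 272 = 0.01181269
φ = arcsin(0.01181269) = 0.676833°

0.6768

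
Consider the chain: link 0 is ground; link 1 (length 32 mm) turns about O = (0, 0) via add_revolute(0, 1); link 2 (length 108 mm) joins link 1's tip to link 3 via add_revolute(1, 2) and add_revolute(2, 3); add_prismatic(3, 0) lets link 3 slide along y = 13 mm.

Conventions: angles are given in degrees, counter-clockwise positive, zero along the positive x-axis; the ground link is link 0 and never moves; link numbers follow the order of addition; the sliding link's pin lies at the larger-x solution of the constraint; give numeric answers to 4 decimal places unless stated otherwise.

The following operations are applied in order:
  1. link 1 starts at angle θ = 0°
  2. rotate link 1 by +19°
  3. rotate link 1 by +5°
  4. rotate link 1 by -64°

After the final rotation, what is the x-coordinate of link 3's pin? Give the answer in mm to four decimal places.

geometry: r = 32 mm, L = 108 mm, e = 13 mm; θ starts at 0°
rotate link 1 by +19°: θ ← 0° +19° = 19°
rotate link 1 by +5°: θ ← 19° +5° = 24°
rotate link 1 by -64°: θ ← 24° -64° = -40°
crank pin P = (r cos θ, r sin θ) = (24.513422, -20.569204)
h = r sin θ − e = -20.569204 − 13 = -33.569204
x = r cos θ + √(L² − h²) = 24.513422 + 102.650419 = 127.163841

127.1638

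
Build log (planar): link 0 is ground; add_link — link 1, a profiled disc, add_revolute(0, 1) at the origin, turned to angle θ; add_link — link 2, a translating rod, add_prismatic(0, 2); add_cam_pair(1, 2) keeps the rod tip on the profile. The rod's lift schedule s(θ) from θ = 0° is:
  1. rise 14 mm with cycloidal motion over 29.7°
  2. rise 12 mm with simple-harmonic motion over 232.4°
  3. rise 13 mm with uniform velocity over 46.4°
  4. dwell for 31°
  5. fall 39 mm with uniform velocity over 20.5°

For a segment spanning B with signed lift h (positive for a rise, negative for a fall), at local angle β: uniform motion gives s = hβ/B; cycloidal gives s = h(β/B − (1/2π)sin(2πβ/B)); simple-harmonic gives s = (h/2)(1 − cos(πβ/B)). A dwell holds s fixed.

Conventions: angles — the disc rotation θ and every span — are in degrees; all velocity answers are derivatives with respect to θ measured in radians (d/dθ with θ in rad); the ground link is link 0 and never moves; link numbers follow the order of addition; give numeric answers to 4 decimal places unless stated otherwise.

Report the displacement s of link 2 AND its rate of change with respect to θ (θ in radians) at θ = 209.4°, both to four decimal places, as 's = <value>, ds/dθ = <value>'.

seg 1 [0°–29.7°] cycloidal, h=14: full span → s += 14 → s = 14.0000
seg 2 [29.7°–262.1°] simple-harmonic, h=12: θ=209.4° here. β=179.7, B=232.4. 12/2·(1 − cos(π·0.7732)) = 10.5408 → s = 24.5408
velocity in seg [29.7°–262.1°] (simple-harmonic), θ in radians: β = 179.7° = 3.1364 rad, B = 232.4° = 4.0561 rad; ds/dθ = (πh/(2B)) sin(πβ/B) = (π·12/(2·4.0561)) sin(π·0.7732) = 3.037628 mm/rad

s = 24.5408, ds/dθ = 3.0376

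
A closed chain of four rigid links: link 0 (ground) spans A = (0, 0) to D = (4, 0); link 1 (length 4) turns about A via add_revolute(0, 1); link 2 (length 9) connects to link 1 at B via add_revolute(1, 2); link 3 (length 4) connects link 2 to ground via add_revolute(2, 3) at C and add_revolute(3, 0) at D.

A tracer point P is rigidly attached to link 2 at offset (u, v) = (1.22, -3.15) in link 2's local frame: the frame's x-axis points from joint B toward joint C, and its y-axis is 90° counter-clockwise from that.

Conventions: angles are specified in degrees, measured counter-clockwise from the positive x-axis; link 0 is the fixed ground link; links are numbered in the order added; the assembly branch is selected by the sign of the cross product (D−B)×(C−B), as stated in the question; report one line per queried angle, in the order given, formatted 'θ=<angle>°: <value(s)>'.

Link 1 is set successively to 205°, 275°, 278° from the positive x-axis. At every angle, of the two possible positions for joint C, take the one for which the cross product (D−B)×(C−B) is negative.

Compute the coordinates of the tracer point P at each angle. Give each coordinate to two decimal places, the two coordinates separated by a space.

A=(0,0), D=(4.00,0)
θ=205°: B = A + 4.00·(cos205°, sin205°) = (-3.6252, -1.6905)
θ=205°: |BD| = 7.8104
θ=205°: circle(B,9.00) ∩ circle(D,4.00): a=8.0663, h=3.9918
θ=205°:   candidates: C₊=(3.3859,3.9526) cross=31.177; C₋=(5.1139,-3.8418) cross=-31.177
θ=205°:   branch - wants cross < 0 → take C=(5.1139,-3.8418) (cross=-31.177)
θ=205°: ex = (C−B)/|BC| = (0.9710,-0.2390); ey = (0.2390,0.9710)
θ=205°: P = B + 1.22·ex + -3.15·ey = (-3.1936,-5.0408)
θ=275°: B = A + 4.00·(cos275°, sin275°) = (0.3486, -3.9848)
θ=275°: |BD| = 5.4047
θ=275°: circle(B,9.00) ∩ circle(D,4.00): a=8.7156, h=2.2445
θ=275°:   candidates: C₊=(4.5820,3.9574) cross=12.131; C₋=(7.8917,0.9247) cross=-12.131
θ=275°:   branch - wants cross < 0 → take C=(7.8917,0.9247) (cross=-12.131)
θ=275°: ex = (C−B)/|BC| = (0.8381,0.5455); ey = (-0.5455,0.8381)
θ=275°: P = B + 1.22·ex + -3.15·ey = (3.0894,-5.9593)
θ=278°: B = A + 4.00·(cos278°, sin278°) = (0.5567, -3.9611)
θ=278°: |BD| = 5.2485
θ=278°: circle(B,9.00) ∩ circle(D,4.00): a=8.8165, h=1.8081
θ=278°:   candidates: C₊=(4.9763,3.8790) cross=9.490; C₋=(7.7054,1.5066) cross=-9.490
θ=278°:   branch - wants cross < 0 → take C=(7.7054,1.5066) (cross=-9.490)
θ=278°: ex = (C−B)/|BC| = (0.7943,0.6075); ey = (-0.6075,0.7943)
θ=278°: P = B + 1.22·ex + -3.15·ey = (3.4394,-5.7219)

θ=205°: -3.19 -5.04
θ=275°: 3.09 -5.96
θ=278°: 3.44 -5.72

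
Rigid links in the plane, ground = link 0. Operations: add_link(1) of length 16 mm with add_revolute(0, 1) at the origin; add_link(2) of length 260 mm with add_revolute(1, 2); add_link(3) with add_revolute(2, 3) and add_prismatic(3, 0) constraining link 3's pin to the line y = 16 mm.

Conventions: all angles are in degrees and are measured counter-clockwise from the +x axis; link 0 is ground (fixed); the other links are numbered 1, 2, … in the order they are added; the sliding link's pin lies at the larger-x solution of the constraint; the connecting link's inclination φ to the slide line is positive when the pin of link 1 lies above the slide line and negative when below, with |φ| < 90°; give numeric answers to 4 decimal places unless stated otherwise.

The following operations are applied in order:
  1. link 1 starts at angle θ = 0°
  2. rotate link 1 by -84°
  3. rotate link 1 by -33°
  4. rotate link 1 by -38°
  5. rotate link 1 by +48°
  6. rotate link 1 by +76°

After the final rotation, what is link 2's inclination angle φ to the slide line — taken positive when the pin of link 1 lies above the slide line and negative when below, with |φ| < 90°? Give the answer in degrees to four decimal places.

geometry: r = 16 mm, L = 260 mm, e = 16 mm; θ starts at 0°
rotate link 1 by -84°: θ ← 0° -84° = -84°
rotate link 1 by -33°: θ ← -84° -33° = -117°
rotate link 1 by -38°: θ ← -117° -38° = -155°
rotate link 1 by +48°: θ ← -155° +48° = -107°
rotate link 1 by +76°: θ ← -107° +76° = -31°
h = r sin θ − e = -8.240609 − 16 = -24.240609
sin φ = h / L = -24.240609 / 260 = -0.09323311
φ = arcsin(-0.09323311) = -5.349633°

-5.3496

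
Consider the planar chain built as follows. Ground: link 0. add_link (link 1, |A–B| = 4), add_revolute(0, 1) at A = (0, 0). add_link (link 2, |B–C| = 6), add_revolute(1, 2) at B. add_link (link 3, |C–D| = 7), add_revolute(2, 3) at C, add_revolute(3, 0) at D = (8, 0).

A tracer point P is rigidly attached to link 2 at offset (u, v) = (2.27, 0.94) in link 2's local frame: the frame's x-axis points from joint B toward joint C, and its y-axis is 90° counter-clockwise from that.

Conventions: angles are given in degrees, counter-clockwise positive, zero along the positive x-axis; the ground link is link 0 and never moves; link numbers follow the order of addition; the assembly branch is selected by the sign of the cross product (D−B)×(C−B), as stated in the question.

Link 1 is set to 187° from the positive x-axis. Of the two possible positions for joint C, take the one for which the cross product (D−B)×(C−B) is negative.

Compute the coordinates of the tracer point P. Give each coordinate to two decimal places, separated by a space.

A=(0,0), D=(8.00,0)
B = A + 4.00·(cos187°, sin187°) = (-3.9702, -0.4875)
|BD| = 11.9801
circle(B,6.00) ∩ circle(D,7.00): a=5.4475, h=2.5149
  candidates: C₊=(1.3705,2.2470) cross=30.129; C₋=(1.5751,-2.7787) cross=-30.129
  branch - wants cross < 0 → take C=(1.5751,-2.7787) (cross=-30.129)
ex = (C−B)/|BC| = (0.9242,-0.3819); ey = (0.3819,0.9242)
P = B + 2.27·ex + 0.94·ey = (-1.5133,-0.4855)

-1.51 -0.49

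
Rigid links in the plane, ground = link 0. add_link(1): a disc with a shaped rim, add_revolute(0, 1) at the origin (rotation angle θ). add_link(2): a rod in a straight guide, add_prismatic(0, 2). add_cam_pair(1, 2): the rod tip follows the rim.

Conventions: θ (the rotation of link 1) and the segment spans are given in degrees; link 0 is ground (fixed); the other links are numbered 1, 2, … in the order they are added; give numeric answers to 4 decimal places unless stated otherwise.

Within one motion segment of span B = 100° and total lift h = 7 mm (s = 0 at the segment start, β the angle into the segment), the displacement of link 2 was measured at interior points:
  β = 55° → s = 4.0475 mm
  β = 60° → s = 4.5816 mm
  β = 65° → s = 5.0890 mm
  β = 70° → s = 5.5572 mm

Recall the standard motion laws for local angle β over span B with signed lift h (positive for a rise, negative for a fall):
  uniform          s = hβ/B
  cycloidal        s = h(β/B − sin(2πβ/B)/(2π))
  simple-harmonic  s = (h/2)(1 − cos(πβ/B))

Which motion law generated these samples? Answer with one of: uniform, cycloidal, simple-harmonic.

candidates at β/B = r: uniform s = h·r (linear in β); cycloidal s = h·(r − sin(2πr)/(2π)); simple-harmonic s = (h/2)(1 − cos(πr))
β=55°: printed 4.0475 | uniform 3.8500, cycloidal 4.1943, simple-harmonic 4.0475
β=60°: printed 4.5816 | uniform 4.2000, cycloidal 4.8548, simple-harmonic 4.5816
β=65°: printed 5.0890 | uniform 4.5500, cycloidal 5.4513, simple-harmonic 5.0890
β=70°: printed 5.5572 | uniform 4.9000, cycloidal 5.9596, simple-harmonic 5.5572
only one law matches every sample → simple-harmonic

simple-harmonic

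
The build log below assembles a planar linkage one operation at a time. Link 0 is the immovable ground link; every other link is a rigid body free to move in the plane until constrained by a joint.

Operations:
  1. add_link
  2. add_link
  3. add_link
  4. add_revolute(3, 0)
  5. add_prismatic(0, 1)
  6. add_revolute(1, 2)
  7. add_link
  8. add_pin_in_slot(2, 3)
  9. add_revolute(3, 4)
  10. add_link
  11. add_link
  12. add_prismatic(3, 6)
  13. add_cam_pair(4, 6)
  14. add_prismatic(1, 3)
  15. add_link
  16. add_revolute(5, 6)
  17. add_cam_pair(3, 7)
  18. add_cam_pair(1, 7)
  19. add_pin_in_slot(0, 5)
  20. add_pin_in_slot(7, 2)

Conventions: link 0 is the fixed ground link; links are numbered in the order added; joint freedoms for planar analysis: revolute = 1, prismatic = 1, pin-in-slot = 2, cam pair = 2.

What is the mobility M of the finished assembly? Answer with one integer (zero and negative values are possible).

(L,J1,J2)=(1,0,0); link0 fixed
link1: (2,0,0)
link2: (3,0,0)
link3: (4,0,0)
R 3-0 [J1]: (4,1,0)
P 0-1 [J1]: (4,2,0)
R 1-2 [J1]: (4,3,0)
link4: (5,3,0)
PS 2-3 [J2]: (5,3,1)
R 3-4 [J1]: (5,4,1)
link5: (6,4,1)
link6: (7,4,1)
P 3-6 [J1]: (7,5,1)
C 4-6 [J2]: (7,5,2)
P 1-3 [J1]: (7,6,2)
link7: (8,6,2)
R 5-6 [J1]: (8,7,2)
C 3-7 [J2]: (8,7,3)
C 1-7 [J2]: (8,7,4)
PS 0-5 [J2]: (8,7,5)
PS 7-2 [J2]: (8,7,6)
Grübler: 3·7 − 2·7 − 6 = 1

M = 1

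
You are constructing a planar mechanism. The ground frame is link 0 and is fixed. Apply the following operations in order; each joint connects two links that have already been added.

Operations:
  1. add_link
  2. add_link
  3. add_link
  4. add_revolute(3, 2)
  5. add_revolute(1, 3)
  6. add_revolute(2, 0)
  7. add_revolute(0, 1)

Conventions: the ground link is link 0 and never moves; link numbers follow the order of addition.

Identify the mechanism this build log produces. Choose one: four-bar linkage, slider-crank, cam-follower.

links: 4 (incl. ground); joints: 4 revolute, 0 prismatic, 0 higher (cam) pair, forming one closed loop
4 links in a single 4R loop → four-bar linkage

four-bar linkage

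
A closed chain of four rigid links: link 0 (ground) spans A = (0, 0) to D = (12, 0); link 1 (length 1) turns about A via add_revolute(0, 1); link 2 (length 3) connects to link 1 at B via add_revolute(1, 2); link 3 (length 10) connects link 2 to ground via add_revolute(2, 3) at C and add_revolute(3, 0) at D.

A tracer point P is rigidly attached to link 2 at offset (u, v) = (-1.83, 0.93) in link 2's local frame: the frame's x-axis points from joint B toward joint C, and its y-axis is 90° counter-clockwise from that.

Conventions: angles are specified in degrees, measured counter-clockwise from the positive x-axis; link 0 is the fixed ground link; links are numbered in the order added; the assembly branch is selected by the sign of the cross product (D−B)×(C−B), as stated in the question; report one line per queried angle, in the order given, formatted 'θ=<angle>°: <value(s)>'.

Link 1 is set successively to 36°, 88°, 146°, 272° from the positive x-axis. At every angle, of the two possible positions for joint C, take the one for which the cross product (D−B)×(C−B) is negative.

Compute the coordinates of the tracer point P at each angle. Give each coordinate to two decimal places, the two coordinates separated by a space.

A=(0,0), D=(12.00,0)
θ=36°: B = A + 1.00·(cos36°, sin36°) = (0.8090, 0.5878)
θ=36°: |BD| = 11.2064
θ=36°: circle(B,3.00) ∩ circle(D,10.00): a=1.5430, h=2.5728
θ=36°:   candidates: C₊=(2.4849,3.0761) cross=28.831; C₋=(2.2150,-2.0624) cross=-28.831
θ=36°:   branch - wants cross < 0 → take C=(2.2150,-2.0624) (cross=-28.831)
θ=36°: ex = (C−B)/|BC| = (0.4687,-0.8834); ey = (0.8834,0.4687)
θ=36°: P = B + -1.83·ex + 0.93·ey = (0.7729,2.6402)
θ=88°: B = A + 1.00·(cos88°, sin88°) = (0.0349, 0.9994)
θ=88°: |BD| = 12.0068
θ=88°: circle(B,3.00) ∩ circle(D,10.00): a=2.2139, h=2.0246
θ=88°:   candidates: C₊=(2.4096,2.8327) cross=24.308; C₋=(2.0726,-1.2024) cross=-24.308
θ=88°:   branch - wants cross < 0 → take C=(2.0726,-1.2024) (cross=-24.308)
θ=88°: ex = (C−B)/|BC| = (0.6792,-0.7339); ey = (0.7339,0.6792)
θ=88°: P = B + -1.83·ex + 0.93·ey = (-0.5255,2.9742)
θ=146°: B = A + 1.00·(cos146°, sin146°) = (-0.8290, 0.5592)
θ=146°: |BD| = 12.8412
θ=146°: circle(B,3.00) ∩ circle(D,10.00): a=2.8773, h=0.8491
θ=146°:   candidates: C₊=(2.0825,1.2822) cross=10.903; C₋=(2.0086,-0.4144) cross=-10.903
θ=146°:   branch - wants cross < 0 → take C=(2.0086,-0.4144) (cross=-10.903)
θ=146°: ex = (C−B)/|BC| = (0.9459,-0.3245); ey = (0.3245,0.9459)
θ=146°: P = B + -1.83·ex + 0.93·ey = (-2.2582,2.0327)
θ=272°: B = A + 1.00·(cos272°, sin272°) = (0.0349, -0.9994)
θ=272°: |BD| = 12.0068
θ=272°: circle(B,3.00) ∩ circle(D,10.00): a=2.2139, h=2.0246
θ=272°:   candidates: C₊=(2.0726,1.2024) cross=24.308; C₋=(2.4096,-2.8327) cross=-24.308
θ=272°:   branch - wants cross < 0 → take C=(2.4096,-2.8327) (cross=-24.308)
θ=272°: ex = (C−B)/|BC| = (0.7916,-0.6111); ey = (0.6111,0.7916)
θ=272°: P = B + -1.83·ex + 0.93·ey = (-0.8453,0.8551)

θ=36°: 0.77 2.64
θ=88°: -0.53 2.97
θ=146°: -2.26 2.03
θ=272°: -0.85 0.86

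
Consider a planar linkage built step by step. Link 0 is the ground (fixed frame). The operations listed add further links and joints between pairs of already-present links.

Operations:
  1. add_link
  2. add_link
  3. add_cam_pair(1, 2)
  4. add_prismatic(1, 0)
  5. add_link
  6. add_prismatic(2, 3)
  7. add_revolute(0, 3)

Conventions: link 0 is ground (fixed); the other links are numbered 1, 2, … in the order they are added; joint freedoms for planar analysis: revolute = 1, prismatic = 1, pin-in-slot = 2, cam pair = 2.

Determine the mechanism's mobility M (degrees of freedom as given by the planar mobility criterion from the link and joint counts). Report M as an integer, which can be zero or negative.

L=1 J1=0 J2=0
add link → L=2 J1=0 J2=0
add link → L=3 J1=0 J2=0
C@1,2 dof=2 J2 → L=3 J1=0 J2=1
P@1,0 dof=1 J1 → L=3 J1=1 J2=1
add link → L=4 J1=1 J2=1
P@2,3 dof=1 J1 → L=4 J1=2 J2=1
R@0,3 dof=1 J1 → L=4 J1=3 J2=1
M=3(L−1)−2J1−J2=3·3−2·3−1=2

M = 2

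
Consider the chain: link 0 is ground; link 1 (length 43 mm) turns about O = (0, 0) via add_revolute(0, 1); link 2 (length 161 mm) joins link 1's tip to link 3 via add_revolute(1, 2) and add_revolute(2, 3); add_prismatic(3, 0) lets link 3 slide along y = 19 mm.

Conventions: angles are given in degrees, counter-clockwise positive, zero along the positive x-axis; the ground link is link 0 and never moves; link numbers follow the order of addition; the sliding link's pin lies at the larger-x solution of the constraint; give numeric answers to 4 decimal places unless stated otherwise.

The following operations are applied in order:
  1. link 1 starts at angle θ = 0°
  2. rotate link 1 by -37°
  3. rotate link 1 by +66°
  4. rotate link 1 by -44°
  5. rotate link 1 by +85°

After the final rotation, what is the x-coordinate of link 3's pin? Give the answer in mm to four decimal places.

geometry: r = 43 mm, L = 161 mm, e = 19 mm; θ starts at 0°
rotate link 1 by -37°: θ ← 0° -37° = -37°
rotate link 1 by +66°: θ ← -37° +66° = 29°
rotate link 1 by -44°: θ ← 29° -44° = -15°
rotate link 1 by +85°: θ ← -15° +85° = 70°
crank pin P = (r cos θ, r sin θ) = (14.706866, 40.406783)
h = r sin θ − e = 40.406783 − 19 = 21.406783
x = r cos θ + √(L² − h²) = 14.706866 + 159.570516 = 174.277382

174.2774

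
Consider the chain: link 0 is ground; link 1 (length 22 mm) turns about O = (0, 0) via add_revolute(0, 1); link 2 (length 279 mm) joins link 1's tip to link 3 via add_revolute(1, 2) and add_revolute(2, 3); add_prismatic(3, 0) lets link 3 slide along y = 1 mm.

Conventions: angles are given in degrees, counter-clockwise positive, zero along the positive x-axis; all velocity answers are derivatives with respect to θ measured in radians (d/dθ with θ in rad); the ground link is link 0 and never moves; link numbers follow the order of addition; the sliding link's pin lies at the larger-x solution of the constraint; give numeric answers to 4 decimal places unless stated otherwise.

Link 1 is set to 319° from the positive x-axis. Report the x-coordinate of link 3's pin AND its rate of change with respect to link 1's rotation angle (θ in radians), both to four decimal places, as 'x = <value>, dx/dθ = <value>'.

geometry: r = 22 mm, L = 279 mm, e = 1 mm
crank pin P = (r cos θ, r sin θ) = (16.603611, -14.433299)
h = r sin θ − e = -14.433299 − 1 = -15.433299
x = r cos θ + √(L² − h²) = 16.603611 + 278.572815 = 295.176426
dx/dθ = −r sin θ − h·r cos θ/√(L² − h²) (θ in radians; h = -15.433299) = 15.353160

x = 295.1764, dx/dθ = 15.3532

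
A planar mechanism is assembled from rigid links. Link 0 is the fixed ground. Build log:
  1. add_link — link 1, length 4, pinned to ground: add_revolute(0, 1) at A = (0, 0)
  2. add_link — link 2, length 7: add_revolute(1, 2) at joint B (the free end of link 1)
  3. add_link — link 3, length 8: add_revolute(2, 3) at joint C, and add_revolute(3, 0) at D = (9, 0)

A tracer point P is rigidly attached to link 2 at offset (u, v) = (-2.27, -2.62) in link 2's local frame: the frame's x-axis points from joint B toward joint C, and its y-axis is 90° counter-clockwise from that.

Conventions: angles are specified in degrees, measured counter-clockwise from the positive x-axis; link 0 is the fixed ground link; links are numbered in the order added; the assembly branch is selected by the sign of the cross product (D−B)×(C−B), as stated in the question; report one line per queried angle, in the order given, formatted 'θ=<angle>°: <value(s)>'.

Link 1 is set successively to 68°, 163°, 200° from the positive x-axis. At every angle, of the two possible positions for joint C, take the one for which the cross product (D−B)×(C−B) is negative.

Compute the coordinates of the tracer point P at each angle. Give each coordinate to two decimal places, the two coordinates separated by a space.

A=(0,0), D=(9.00,0)
θ=68°: B = A + 4.00·(cos68°, sin68°) = (1.4984, 3.7087)
θ=68°: |BD| = 8.3683
θ=68°: circle(B,7.00) ∩ circle(D,8.00): a=3.2879, h=6.1798
θ=68°:   candidates: C₊=(7.1846,7.7913) cross=51.714; C₋=(1.7070,-3.2882) cross=-51.714
θ=68°:   branch - wants cross < 0 → take C=(1.7070,-3.2882) (cross=-51.714)
θ=68°: ex = (C−B)/|BC| = (0.0298,-0.9996); ey = (0.9996,0.0298)
θ=68°: P = B + -2.27·ex + -2.62·ey = (-1.1880,5.8997)
θ=163°: B = A + 4.00·(cos163°, sin163°) = (-3.8252, 1.1695)
θ=163°: |BD| = 12.8784
θ=163°: circle(B,7.00) ∩ circle(D,8.00): a=5.8568, h=3.8337
θ=163°:   candidates: C₊=(2.3556,4.4555) cross=49.372; C₋=(1.6593,-3.1802) cross=-49.372
θ=163°:   branch - wants cross < 0 → take C=(1.6593,-3.1802) (cross=-49.372)
θ=163°: ex = (C−B)/|BC| = (0.7835,-0.6214); ey = (0.6214,0.7835)
θ=163°: P = B + -2.27·ex + -2.62·ey = (-7.2318,0.5273)
θ=200°: B = A + 4.00·(cos200°, sin200°) = (-3.7588, -1.3681)
θ=200°: |BD| = 12.8319
θ=200°: circle(B,7.00) ∩ circle(D,8.00): a=5.8315, h=3.8722
θ=200°:   candidates: C₊=(1.6266,3.1038) cross=49.688; C₋=(2.4523,-4.5965) cross=-49.688
θ=200°:   branch - wants cross < 0 → take C=(2.4523,-4.5965) (cross=-49.688)
θ=200°: ex = (C−B)/|BC| = (0.8873,-0.4612); ey = (0.4612,0.8873)
θ=200°: P = B + -2.27·ex + -2.62·ey = (-6.9813,-2.6459)

θ=68°: -1.19 5.90
θ=163°: -7.23 0.53
θ=200°: -6.98 -2.65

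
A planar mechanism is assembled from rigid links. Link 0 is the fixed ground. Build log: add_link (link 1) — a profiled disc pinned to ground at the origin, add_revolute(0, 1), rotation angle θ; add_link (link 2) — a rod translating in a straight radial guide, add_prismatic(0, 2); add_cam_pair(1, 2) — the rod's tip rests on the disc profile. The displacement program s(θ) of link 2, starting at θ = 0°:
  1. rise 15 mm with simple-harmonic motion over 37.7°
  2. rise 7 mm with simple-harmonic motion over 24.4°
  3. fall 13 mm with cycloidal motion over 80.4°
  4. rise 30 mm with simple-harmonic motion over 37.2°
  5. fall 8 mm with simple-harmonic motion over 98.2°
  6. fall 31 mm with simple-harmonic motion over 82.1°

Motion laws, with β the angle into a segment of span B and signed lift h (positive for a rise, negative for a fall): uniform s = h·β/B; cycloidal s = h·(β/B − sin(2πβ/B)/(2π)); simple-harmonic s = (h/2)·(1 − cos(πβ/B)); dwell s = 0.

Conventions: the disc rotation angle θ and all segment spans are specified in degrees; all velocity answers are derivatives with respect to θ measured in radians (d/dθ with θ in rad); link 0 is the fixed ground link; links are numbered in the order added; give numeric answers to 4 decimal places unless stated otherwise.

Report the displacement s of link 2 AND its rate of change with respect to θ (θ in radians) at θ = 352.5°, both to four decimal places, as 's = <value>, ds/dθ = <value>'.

seg 1 [0°–37.7°] simple-harmonic, h=15: full span → s += 15 → s = 15.0000
seg 2 [37.7°–62.1°] simple-harmonic, h=7: full span → s += 7 → s = 22.0000
seg 3 [62.1°–142.5°] cycloidal, h=-13: full span → s += -13 → s = 9.0000
seg 4 [142.5°–179.7°] simple-harmonic, h=30: full span → s += 30 → s = 39.0000
seg 5 [179.7°–277.9°] simple-harmonic, h=-8: full span → s += -8 → s = 31.0000
seg 6 [277.9°–360°] simple-harmonic, h=-31: θ=352.5° here. β=74.6, B=82.1. -31/2·(1 − cos(π·0.9086)) = -30.3661 → s = 0.6339
velocity in seg [277.9°–360°] (simple-harmonic), θ in radians: β = 74.6° = 1.3020 rad, B = 82.1° = 1.4329 rad; ds/dθ = (πh/(2B)) sin(πβ/B) = (π·(-31)/(2·1.4329)) sin(π·0.9086) = -9.619464 mm/rad

s = 0.6339, ds/dθ = -9.6195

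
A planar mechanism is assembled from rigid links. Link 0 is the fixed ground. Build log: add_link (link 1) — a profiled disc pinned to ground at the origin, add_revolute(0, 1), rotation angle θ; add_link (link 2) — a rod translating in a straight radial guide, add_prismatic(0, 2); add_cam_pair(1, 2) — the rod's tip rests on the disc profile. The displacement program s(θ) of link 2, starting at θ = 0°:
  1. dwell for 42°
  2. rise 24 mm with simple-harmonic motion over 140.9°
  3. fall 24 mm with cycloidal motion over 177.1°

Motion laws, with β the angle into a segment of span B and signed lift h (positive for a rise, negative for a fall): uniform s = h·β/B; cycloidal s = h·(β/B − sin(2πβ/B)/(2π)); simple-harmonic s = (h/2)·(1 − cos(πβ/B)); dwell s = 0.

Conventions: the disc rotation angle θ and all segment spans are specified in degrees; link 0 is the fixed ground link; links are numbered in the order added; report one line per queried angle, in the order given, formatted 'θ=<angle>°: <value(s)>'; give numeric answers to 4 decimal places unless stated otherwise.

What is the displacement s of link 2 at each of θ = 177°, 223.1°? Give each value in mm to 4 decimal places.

seg 1 [0°–42°] dwell: s stays 0.0000
seg 2 [42°–182.9°] simple-harmonic, h=24: θ=177° here. β=135, B=140.9. 24/2·(1 − cos(π·0.9581)) = 23.8963 → s = 23.8963
seg 2 [42°–182.9°] simple-harmonic, h=24: full span → s += 24 → s = 24.0000
seg 3 [182.9°–360°] cycloidal, h=-24: θ=223.1° here. β=40.2, B=177.1. -24·(0.2270 − sin(2π·0.2270)/(2π)) = -1.6679 → s = 22.3321

θ=177°: 23.8963
θ=223.1°: 22.3321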